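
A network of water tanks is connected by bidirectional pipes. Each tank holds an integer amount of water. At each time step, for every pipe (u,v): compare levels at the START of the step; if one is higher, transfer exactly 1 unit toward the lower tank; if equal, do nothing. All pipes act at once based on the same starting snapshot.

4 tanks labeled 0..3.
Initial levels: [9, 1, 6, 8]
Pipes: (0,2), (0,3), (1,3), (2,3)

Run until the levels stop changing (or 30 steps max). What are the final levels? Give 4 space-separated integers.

Step 1: flows [0->2,0->3,3->1,3->2] -> levels [7 2 8 7]
Step 2: flows [2->0,0=3,3->1,2->3] -> levels [8 3 6 7]
Step 3: flows [0->2,0->3,3->1,3->2] -> levels [6 4 8 6]
Step 4: flows [2->0,0=3,3->1,2->3] -> levels [7 5 6 6]
Step 5: flows [0->2,0->3,3->1,2=3] -> levels [5 6 7 6]
Step 6: flows [2->0,3->0,1=3,2->3] -> levels [7 6 5 6]
Step 7: flows [0->2,0->3,1=3,3->2] -> levels [5 6 7 6]
  -> period-2 cycle: step 7 state = step 5 state; never stabilizes
  -> state at step 30: (30-5) mod 2 = 1, same as step 6 -> [7 6 5 6]

Answer: 7 6 5 6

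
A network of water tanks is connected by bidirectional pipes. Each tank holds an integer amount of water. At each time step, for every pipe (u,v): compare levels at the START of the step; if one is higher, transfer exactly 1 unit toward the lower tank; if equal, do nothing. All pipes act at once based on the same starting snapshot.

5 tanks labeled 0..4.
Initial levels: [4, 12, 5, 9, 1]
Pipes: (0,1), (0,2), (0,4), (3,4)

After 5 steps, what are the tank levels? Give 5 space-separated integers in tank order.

Step 1: flows [1->0,2->0,0->4,3->4] -> levels [5 11 4 8 3]
Step 2: flows [1->0,0->2,0->4,3->4] -> levels [4 10 5 7 5]
Step 3: flows [1->0,2->0,4->0,3->4] -> levels [7 9 4 6 5]
Step 4: flows [1->0,0->2,0->4,3->4] -> levels [6 8 5 5 7]
Step 5: flows [1->0,0->2,4->0,4->3] -> levels [7 7 6 6 5]

Answer: 7 7 6 6 5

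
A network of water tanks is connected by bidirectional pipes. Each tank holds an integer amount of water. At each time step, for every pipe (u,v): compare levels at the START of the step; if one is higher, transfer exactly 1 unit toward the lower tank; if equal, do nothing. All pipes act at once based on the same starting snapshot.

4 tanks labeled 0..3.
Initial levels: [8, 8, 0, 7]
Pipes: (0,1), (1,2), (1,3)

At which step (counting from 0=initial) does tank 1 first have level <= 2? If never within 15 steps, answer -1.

Answer: -1

Derivation:
Step 1: flows [0=1,1->2,1->3] -> levels [8 6 1 8]
Step 2: flows [0->1,1->2,3->1] -> levels [7 7 2 7]
Step 3: flows [0=1,1->2,1=3] -> levels [7 6 3 7]
Step 4: flows [0->1,1->2,3->1] -> levels [6 7 4 6]
Step 5: flows [1->0,1->2,1->3] -> levels [7 4 5 7]
Step 6: flows [0->1,2->1,3->1] -> levels [6 7 4 6]
  -> period-2 cycle (repeats step 4); tank 1 never drops to <=2
Tank 1 never reaches <=2 within 15 steps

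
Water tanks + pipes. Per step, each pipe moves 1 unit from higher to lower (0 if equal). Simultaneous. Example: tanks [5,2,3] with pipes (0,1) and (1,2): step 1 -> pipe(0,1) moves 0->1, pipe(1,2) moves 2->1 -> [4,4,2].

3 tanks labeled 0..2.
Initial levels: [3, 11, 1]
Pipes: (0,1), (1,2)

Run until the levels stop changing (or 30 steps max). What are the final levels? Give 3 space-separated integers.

Answer: 5 5 5

Derivation:
Step 1: flows [1->0,1->2] -> levels [4 9 2]
Step 2: flows [1->0,1->2] -> levels [5 7 3]
Step 3: flows [1->0,1->2] -> levels [6 5 4]
Step 4: flows [0->1,1->2] -> levels [5 5 5]
Step 5: flows [0=1,1=2] -> levels [5 5 5]
  -> stable (no change)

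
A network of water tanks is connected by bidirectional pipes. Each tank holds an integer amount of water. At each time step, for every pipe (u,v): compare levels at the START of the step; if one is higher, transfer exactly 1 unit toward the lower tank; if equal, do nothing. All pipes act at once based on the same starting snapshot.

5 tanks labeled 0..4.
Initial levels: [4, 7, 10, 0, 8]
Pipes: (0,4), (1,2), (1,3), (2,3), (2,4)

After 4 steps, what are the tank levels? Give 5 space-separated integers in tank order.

Step 1: flows [4->0,2->1,1->3,2->3,2->4] -> levels [5 7 7 2 8]
Step 2: flows [4->0,1=2,1->3,2->3,4->2] -> levels [6 6 7 4 6]
Step 3: flows [0=4,2->1,1->3,2->3,2->4] -> levels [6 6 4 6 7]
Step 4: flows [4->0,1->2,1=3,3->2,4->2] -> levels [7 5 7 5 5]

Answer: 7 5 7 5 5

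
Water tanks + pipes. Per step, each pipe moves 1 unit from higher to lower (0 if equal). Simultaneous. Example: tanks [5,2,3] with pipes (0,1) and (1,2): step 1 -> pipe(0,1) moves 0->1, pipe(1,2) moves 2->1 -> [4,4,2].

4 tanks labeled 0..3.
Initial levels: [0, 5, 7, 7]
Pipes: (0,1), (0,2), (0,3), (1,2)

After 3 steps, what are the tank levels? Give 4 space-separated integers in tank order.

Step 1: flows [1->0,2->0,3->0,2->1] -> levels [3 5 5 6]
Step 2: flows [1->0,2->0,3->0,1=2] -> levels [6 4 4 5]
Step 3: flows [0->1,0->2,0->3,1=2] -> levels [3 5 5 6]

Answer: 3 5 5 6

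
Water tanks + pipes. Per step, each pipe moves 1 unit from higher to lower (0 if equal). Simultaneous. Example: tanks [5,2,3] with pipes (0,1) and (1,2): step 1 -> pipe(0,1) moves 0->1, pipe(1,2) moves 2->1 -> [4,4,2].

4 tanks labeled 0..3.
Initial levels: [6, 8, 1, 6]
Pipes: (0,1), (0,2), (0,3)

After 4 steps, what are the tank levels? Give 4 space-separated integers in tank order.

Answer: 6 5 5 5

Derivation:
Step 1: flows [1->0,0->2,0=3] -> levels [6 7 2 6]
Step 2: flows [1->0,0->2,0=3] -> levels [6 6 3 6]
Step 3: flows [0=1,0->2,0=3] -> levels [5 6 4 6]
Step 4: flows [1->0,0->2,3->0] -> levels [6 5 5 5]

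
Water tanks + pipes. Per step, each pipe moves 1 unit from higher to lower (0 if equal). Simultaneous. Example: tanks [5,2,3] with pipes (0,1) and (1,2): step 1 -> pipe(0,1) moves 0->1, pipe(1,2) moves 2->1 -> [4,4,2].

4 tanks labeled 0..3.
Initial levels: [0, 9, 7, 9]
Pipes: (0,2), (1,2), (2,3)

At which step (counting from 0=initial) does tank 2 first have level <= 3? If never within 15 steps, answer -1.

Step 1: flows [2->0,1->2,3->2] -> levels [1 8 8 8]
Step 2: flows [2->0,1=2,2=3] -> levels [2 8 7 8]
Step 3: flows [2->0,1->2,3->2] -> levels [3 7 8 7]
Step 4: flows [2->0,2->1,2->3] -> levels [4 8 5 8]
Step 5: flows [2->0,1->2,3->2] -> levels [5 7 6 7]
Step 6: flows [2->0,1->2,3->2] -> levels [6 6 7 6]
Step 7: flows [2->0,2->1,2->3] -> levels [7 7 4 7]
Step 8: flows [0->2,1->2,3->2] -> levels [6 6 7 6]
  -> period-2 cycle (repeats step 6); tank 2 never drops to <=3
Tank 2 never reaches <=3 within 15 steps

Answer: -1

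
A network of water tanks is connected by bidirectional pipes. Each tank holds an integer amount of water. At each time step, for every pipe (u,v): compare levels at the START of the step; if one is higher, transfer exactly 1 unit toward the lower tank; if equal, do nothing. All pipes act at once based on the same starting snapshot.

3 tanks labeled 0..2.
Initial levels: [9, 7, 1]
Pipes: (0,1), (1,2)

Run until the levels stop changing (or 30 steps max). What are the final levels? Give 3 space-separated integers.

Answer: 5 7 5

Derivation:
Step 1: flows [0->1,1->2] -> levels [8 7 2]
Step 2: flows [0->1,1->2] -> levels [7 7 3]
Step 3: flows [0=1,1->2] -> levels [7 6 4]
Step 4: flows [0->1,1->2] -> levels [6 6 5]
Step 5: flows [0=1,1->2] -> levels [6 5 6]
Step 6: flows [0->1,2->1] -> levels [5 7 5]
Step 7: flows [1->0,1->2] -> levels [6 5 6]
  -> period-2 cycle: step 7 state = step 5 state; never stabilizes
  -> state at step 30: (30-5) mod 2 = 1, same as step 6 -> [5 7 5]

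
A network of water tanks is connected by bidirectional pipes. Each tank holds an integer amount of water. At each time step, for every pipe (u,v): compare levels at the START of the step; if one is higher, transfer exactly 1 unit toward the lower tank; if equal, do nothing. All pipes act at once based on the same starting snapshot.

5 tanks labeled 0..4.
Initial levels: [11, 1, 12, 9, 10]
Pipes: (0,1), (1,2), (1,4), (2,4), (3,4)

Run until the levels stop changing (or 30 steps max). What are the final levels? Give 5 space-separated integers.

Answer: 9 7 8 9 10

Derivation:
Step 1: flows [0->1,2->1,4->1,2->4,4->3] -> levels [10 4 10 10 9]
Step 2: flows [0->1,2->1,4->1,2->4,3->4] -> levels [9 7 8 9 10]
Step 3: flows [0->1,2->1,4->1,4->2,4->3] -> levels [8 10 8 10 7]
Step 4: flows [1->0,1->2,1->4,2->4,3->4] -> levels [9 7 8 9 10]
  -> period-2 cycle: step 4 state = step 2 state; never stabilizes
  -> state at step 30: (30-2) mod 2 = 0, same as step 2 -> [9 7 8 9 10]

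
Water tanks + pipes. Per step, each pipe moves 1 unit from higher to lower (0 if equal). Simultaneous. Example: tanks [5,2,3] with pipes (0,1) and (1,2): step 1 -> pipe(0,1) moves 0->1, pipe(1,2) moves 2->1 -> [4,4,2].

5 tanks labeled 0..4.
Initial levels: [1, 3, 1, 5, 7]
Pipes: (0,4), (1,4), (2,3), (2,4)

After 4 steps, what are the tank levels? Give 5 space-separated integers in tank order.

Answer: 3 4 5 3 2

Derivation:
Step 1: flows [4->0,4->1,3->2,4->2] -> levels [2 4 3 4 4]
Step 2: flows [4->0,1=4,3->2,4->2] -> levels [3 4 5 3 2]
Step 3: flows [0->4,1->4,2->3,2->4] -> levels [2 3 3 4 5]
Step 4: flows [4->0,4->1,3->2,4->2] -> levels [3 4 5 3 2]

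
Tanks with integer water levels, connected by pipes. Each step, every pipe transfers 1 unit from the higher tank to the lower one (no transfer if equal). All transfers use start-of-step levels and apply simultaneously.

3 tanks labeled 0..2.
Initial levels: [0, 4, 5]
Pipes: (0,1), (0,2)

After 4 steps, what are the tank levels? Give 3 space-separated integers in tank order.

Step 1: flows [1->0,2->0] -> levels [2 3 4]
Step 2: flows [1->0,2->0] -> levels [4 2 3]
Step 3: flows [0->1,0->2] -> levels [2 3 4]
  -> period-2 cycle: step 3 state = step 1 state
  -> state at step 4: (4-1) mod 2 = 1, same as step 2 -> [4 2 3]

Answer: 4 2 3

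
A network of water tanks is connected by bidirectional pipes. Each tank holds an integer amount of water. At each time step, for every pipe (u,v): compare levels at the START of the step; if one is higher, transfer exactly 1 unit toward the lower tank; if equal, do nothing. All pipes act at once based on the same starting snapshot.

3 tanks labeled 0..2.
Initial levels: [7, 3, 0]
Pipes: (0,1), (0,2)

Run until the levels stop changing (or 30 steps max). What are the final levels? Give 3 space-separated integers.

Answer: 4 3 3

Derivation:
Step 1: flows [0->1,0->2] -> levels [5 4 1]
Step 2: flows [0->1,0->2] -> levels [3 5 2]
Step 3: flows [1->0,0->2] -> levels [3 4 3]
Step 4: flows [1->0,0=2] -> levels [4 3 3]
Step 5: flows [0->1,0->2] -> levels [2 4 4]
Step 6: flows [1->0,2->0] -> levels [4 3 3]
  -> period-2 cycle: step 6 state = step 4 state; never stabilizes
  -> state at step 30: (30-4) mod 2 = 0, same as step 4 -> [4 3 3]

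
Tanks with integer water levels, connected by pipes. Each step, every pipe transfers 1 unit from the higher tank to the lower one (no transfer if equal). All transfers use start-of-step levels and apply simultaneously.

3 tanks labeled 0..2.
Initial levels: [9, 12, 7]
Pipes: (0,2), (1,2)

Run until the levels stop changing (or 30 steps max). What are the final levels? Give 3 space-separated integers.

Step 1: flows [0->2,1->2] -> levels [8 11 9]
Step 2: flows [2->0,1->2] -> levels [9 10 9]
Step 3: flows [0=2,1->2] -> levels [9 9 10]
Step 4: flows [2->0,2->1] -> levels [10 10 8]
Step 5: flows [0->2,1->2] -> levels [9 9 10]
  -> period-2 cycle: step 5 state = step 3 state; never stabilizes
  -> state at step 30: (30-3) mod 2 = 1, same as step 4 -> [10 10 8]

Answer: 10 10 8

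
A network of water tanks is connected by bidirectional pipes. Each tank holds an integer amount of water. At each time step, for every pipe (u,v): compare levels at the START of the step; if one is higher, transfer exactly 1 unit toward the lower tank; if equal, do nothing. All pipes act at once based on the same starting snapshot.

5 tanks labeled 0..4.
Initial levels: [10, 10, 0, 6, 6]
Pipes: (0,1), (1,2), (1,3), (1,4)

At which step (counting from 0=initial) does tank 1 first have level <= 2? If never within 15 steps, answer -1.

Answer: -1

Derivation:
Step 1: flows [0=1,1->2,1->3,1->4] -> levels [10 7 1 7 7]
Step 2: flows [0->1,1->2,1=3,1=4] -> levels [9 7 2 7 7]
Step 3: flows [0->1,1->2,1=3,1=4] -> levels [8 7 3 7 7]
Step 4: flows [0->1,1->2,1=3,1=4] -> levels [7 7 4 7 7]
Step 5: flows [0=1,1->2,1=3,1=4] -> levels [7 6 5 7 7]
Step 6: flows [0->1,1->2,3->1,4->1] -> levels [6 8 6 6 6]
Step 7: flows [1->0,1->2,1->3,1->4] -> levels [7 4 7 7 7]
Step 8: flows [0->1,2->1,3->1,4->1] -> levels [6 8 6 6 6]
  -> period-2 cycle (repeats step 6); tank 1 never drops to <=2
Tank 1 never reaches <=2 within 15 steps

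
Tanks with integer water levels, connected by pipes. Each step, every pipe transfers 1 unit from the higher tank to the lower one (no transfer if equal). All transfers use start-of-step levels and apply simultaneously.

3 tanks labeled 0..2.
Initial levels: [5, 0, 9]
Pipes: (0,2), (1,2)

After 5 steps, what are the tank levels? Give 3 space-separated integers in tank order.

Answer: 5 5 4

Derivation:
Step 1: flows [2->0,2->1] -> levels [6 1 7]
Step 2: flows [2->0,2->1] -> levels [7 2 5]
Step 3: flows [0->2,2->1] -> levels [6 3 5]
Step 4: flows [0->2,2->1] -> levels [5 4 5]
Step 5: flows [0=2,2->1] -> levels [5 5 4]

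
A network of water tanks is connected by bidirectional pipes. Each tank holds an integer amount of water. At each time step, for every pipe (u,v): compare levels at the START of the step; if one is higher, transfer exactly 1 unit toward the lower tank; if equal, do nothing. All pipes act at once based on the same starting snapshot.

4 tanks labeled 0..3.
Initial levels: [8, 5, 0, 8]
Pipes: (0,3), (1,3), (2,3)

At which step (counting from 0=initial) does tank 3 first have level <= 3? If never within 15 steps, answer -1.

Step 1: flows [0=3,3->1,3->2] -> levels [8 6 1 6]
Step 2: flows [0->3,1=3,3->2] -> levels [7 6 2 6]
Step 3: flows [0->3,1=3,3->2] -> levels [6 6 3 6]
Step 4: flows [0=3,1=3,3->2] -> levels [6 6 4 5]
Step 5: flows [0->3,1->3,3->2] -> levels [5 5 5 6]
Step 6: flows [3->0,3->1,3->2] -> levels [6 6 6 3]
Tank 3 first reaches <=3 at step 6

Answer: 6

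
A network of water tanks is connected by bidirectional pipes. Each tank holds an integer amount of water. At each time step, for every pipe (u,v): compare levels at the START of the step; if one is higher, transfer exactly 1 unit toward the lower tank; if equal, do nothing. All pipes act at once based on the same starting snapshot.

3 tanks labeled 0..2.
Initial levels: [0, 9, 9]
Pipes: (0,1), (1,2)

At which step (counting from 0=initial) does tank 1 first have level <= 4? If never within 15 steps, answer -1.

Step 1: flows [1->0,1=2] -> levels [1 8 9]
Step 2: flows [1->0,2->1] -> levels [2 8 8]
Step 3: flows [1->0,1=2] -> levels [3 7 8]
Step 4: flows [1->0,2->1] -> levels [4 7 7]
Step 5: flows [1->0,1=2] -> levels [5 6 7]
Step 6: flows [1->0,2->1] -> levels [6 6 6]
Step 7: flows [0=1,1=2] -> levels [6 6 6]
  -> stable; tank 1 stays at 6 > 4
Tank 1 never reaches <=4 within 15 steps

Answer: -1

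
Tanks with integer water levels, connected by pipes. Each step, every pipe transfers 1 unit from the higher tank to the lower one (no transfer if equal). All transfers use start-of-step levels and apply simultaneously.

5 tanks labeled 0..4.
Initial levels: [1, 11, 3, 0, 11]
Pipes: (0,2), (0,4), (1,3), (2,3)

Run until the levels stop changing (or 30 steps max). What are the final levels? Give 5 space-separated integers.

Answer: 4 6 6 4 6

Derivation:
Step 1: flows [2->0,4->0,1->3,2->3] -> levels [3 10 1 2 10]
Step 2: flows [0->2,4->0,1->3,3->2] -> levels [3 9 3 2 9]
Step 3: flows [0=2,4->0,1->3,2->3] -> levels [4 8 2 4 8]
Step 4: flows [0->2,4->0,1->3,3->2] -> levels [4 7 4 4 7]
Step 5: flows [0=2,4->0,1->3,2=3] -> levels [5 6 4 5 6]
Step 6: flows [0->2,4->0,1->3,3->2] -> levels [5 5 6 5 5]
Step 7: flows [2->0,0=4,1=3,2->3] -> levels [6 5 4 6 5]
Step 8: flows [0->2,0->4,3->1,3->2] -> levels [4 6 6 4 6]
Step 9: flows [2->0,4->0,1->3,2->3] -> levels [6 5 4 6 5]
  -> period-2 cycle: step 9 state = step 7 state; never stabilizes
  -> state at step 30: (30-7) mod 2 = 1, same as step 8 -> [4 6 6 4 6]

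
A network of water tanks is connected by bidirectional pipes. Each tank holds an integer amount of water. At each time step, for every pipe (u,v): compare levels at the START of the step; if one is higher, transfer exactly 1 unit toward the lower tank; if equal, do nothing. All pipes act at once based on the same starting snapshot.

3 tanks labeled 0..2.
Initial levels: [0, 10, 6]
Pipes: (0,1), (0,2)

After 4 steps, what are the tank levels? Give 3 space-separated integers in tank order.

Step 1: flows [1->0,2->0] -> levels [2 9 5]
Step 2: flows [1->0,2->0] -> levels [4 8 4]
Step 3: flows [1->0,0=2] -> levels [5 7 4]
Step 4: flows [1->0,0->2] -> levels [5 6 5]

Answer: 5 6 5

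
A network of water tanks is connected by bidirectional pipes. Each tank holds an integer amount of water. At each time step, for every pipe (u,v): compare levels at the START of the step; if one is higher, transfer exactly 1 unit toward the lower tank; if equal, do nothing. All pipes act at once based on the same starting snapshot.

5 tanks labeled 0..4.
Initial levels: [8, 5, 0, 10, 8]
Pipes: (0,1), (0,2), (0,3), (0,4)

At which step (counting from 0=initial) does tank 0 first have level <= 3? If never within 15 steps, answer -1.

Answer: -1

Derivation:
Step 1: flows [0->1,0->2,3->0,0=4] -> levels [7 6 1 9 8]
Step 2: flows [0->1,0->2,3->0,4->0] -> levels [7 7 2 8 7]
Step 3: flows [0=1,0->2,3->0,0=4] -> levels [7 7 3 7 7]
Step 4: flows [0=1,0->2,0=3,0=4] -> levels [6 7 4 7 7]
Step 5: flows [1->0,0->2,3->0,4->0] -> levels [8 6 5 6 6]
Step 6: flows [0->1,0->2,0->3,0->4] -> levels [4 7 6 7 7]
Step 7: flows [1->0,2->0,3->0,4->0] -> levels [8 6 5 6 6]
  -> period-2 cycle (repeats step 5); tank 0 never drops to <=3
Tank 0 never reaches <=3 within 15 steps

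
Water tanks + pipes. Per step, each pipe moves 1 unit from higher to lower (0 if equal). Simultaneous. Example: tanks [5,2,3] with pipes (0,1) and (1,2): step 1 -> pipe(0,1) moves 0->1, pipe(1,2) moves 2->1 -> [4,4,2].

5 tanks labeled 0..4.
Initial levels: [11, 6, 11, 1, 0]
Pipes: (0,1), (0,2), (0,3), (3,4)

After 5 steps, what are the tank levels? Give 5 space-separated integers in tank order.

Answer: 7 8 8 3 3

Derivation:
Step 1: flows [0->1,0=2,0->3,3->4] -> levels [9 7 11 1 1]
Step 2: flows [0->1,2->0,0->3,3=4] -> levels [8 8 10 2 1]
Step 3: flows [0=1,2->0,0->3,3->4] -> levels [8 8 9 2 2]
Step 4: flows [0=1,2->0,0->3,3=4] -> levels [8 8 8 3 2]
Step 5: flows [0=1,0=2,0->3,3->4] -> levels [7 8 8 3 3]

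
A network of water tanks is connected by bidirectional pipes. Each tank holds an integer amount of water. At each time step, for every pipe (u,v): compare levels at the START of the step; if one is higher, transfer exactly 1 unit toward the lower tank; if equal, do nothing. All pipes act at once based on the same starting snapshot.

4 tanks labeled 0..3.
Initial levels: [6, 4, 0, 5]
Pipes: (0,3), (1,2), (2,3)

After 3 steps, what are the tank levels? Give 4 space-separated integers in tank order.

Answer: 4 3 3 5

Derivation:
Step 1: flows [0->3,1->2,3->2] -> levels [5 3 2 5]
Step 2: flows [0=3,1->2,3->2] -> levels [5 2 4 4]
Step 3: flows [0->3,2->1,2=3] -> levels [4 3 3 5]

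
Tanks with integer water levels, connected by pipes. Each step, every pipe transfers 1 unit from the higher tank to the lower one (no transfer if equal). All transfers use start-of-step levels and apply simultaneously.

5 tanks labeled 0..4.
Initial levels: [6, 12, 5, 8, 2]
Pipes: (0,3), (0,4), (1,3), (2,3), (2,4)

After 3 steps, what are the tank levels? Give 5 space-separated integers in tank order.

Step 1: flows [3->0,0->4,1->3,3->2,2->4] -> levels [6 11 5 7 4]
Step 2: flows [3->0,0->4,1->3,3->2,2->4] -> levels [6 10 5 6 6]
Step 3: flows [0=3,0=4,1->3,3->2,4->2] -> levels [6 9 7 6 5]

Answer: 6 9 7 6 5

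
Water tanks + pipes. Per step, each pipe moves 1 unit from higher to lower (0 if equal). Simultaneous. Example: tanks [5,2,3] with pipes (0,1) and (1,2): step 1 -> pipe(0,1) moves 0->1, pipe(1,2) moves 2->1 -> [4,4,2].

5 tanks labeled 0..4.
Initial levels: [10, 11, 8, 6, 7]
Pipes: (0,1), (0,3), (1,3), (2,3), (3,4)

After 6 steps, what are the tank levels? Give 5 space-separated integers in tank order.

Answer: 10 10 8 6 8

Derivation:
Step 1: flows [1->0,0->3,1->3,2->3,4->3] -> levels [10 9 7 10 6]
Step 2: flows [0->1,0=3,3->1,3->2,3->4] -> levels [9 11 8 7 7]
Step 3: flows [1->0,0->3,1->3,2->3,3=4] -> levels [9 9 7 10 7]
Step 4: flows [0=1,3->0,3->1,3->2,3->4] -> levels [10 10 8 6 8]
Step 5: flows [0=1,0->3,1->3,2->3,4->3] -> levels [9 9 7 10 7]
  -> period-2 cycle: step 5 state = step 3 state
  -> state at step 6: (6-3) mod 2 = 1, same as step 4 -> [10 10 8 6 8]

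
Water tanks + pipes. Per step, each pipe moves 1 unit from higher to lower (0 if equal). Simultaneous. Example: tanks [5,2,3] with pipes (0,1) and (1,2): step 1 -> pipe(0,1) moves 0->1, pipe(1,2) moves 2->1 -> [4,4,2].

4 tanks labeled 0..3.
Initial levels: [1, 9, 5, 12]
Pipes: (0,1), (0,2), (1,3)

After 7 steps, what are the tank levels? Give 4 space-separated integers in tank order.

Step 1: flows [1->0,2->0,3->1] -> levels [3 9 4 11]
Step 2: flows [1->0,2->0,3->1] -> levels [5 9 3 10]
Step 3: flows [1->0,0->2,3->1] -> levels [5 9 4 9]
Step 4: flows [1->0,0->2,1=3] -> levels [5 8 5 9]
Step 5: flows [1->0,0=2,3->1] -> levels [6 8 5 8]
Step 6: flows [1->0,0->2,1=3] -> levels [6 7 6 8]
Step 7: flows [1->0,0=2,3->1] -> levels [7 7 6 7]

Answer: 7 7 6 7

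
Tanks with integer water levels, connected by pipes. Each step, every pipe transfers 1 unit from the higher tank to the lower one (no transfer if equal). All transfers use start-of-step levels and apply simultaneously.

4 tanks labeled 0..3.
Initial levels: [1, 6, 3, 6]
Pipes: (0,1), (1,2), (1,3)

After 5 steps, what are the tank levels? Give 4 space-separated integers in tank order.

Answer: 4 4 4 4

Derivation:
Step 1: flows [1->0,1->2,1=3] -> levels [2 4 4 6]
Step 2: flows [1->0,1=2,3->1] -> levels [3 4 4 5]
Step 3: flows [1->0,1=2,3->1] -> levels [4 4 4 4]
Step 4: flows [0=1,1=2,1=3] -> levels [4 4 4 4]
  -> stable; steps 5..5 unchanged -> [4 4 4 4]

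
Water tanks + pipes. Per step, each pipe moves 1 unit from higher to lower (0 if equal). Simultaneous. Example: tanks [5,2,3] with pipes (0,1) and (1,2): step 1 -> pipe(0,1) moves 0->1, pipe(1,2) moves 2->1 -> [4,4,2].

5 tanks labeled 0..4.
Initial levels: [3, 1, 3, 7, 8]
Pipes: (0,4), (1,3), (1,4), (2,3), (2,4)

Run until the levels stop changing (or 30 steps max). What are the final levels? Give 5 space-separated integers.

Step 1: flows [4->0,3->1,4->1,3->2,4->2] -> levels [4 3 5 5 5]
Step 2: flows [4->0,3->1,4->1,2=3,2=4] -> levels [5 5 5 4 3]
Step 3: flows [0->4,1->3,1->4,2->3,2->4] -> levels [4 3 3 6 6]
Step 4: flows [4->0,3->1,4->1,3->2,4->2] -> levels [5 5 5 4 3]
  -> period-2 cycle: step 4 state = step 2 state; never stabilizes
  -> state at step 30: (30-2) mod 2 = 0, same as step 2 -> [5 5 5 4 3]

Answer: 5 5 5 4 3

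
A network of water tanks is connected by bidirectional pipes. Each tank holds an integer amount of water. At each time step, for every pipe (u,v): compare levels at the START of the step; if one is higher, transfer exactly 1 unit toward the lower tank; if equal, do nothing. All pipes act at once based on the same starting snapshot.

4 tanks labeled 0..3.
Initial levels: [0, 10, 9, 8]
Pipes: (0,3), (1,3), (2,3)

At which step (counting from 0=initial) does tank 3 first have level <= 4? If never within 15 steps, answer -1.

Step 1: flows [3->0,1->3,2->3] -> levels [1 9 8 9]
Step 2: flows [3->0,1=3,3->2] -> levels [2 9 9 7]
Step 3: flows [3->0,1->3,2->3] -> levels [3 8 8 8]
Step 4: flows [3->0,1=3,2=3] -> levels [4 8 8 7]
Step 5: flows [3->0,1->3,2->3] -> levels [5 7 7 8]
Step 6: flows [3->0,3->1,3->2] -> levels [6 8 8 5]
Step 7: flows [0->3,1->3,2->3] -> levels [5 7 7 8]
  -> period-2 cycle (repeats step 5); tank 3 never drops to <=4
Tank 3 never reaches <=4 within 15 steps

Answer: -1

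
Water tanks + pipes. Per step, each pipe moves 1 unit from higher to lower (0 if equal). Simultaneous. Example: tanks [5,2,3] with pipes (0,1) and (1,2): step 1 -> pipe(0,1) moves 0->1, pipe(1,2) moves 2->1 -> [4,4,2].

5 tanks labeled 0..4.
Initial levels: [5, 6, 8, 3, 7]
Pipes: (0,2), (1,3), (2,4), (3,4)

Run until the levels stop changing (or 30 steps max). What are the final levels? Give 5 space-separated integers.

Answer: 6 5 7 6 5

Derivation:
Step 1: flows [2->0,1->3,2->4,4->3] -> levels [6 5 6 5 7]
Step 2: flows [0=2,1=3,4->2,4->3] -> levels [6 5 7 6 5]
Step 3: flows [2->0,3->1,2->4,3->4] -> levels [7 6 5 4 7]
Step 4: flows [0->2,1->3,4->2,4->3] -> levels [6 5 7 6 5]
  -> period-2 cycle: step 4 state = step 2 state; never stabilizes
  -> state at step 30: (30-2) mod 2 = 0, same as step 2 -> [6 5 7 6 5]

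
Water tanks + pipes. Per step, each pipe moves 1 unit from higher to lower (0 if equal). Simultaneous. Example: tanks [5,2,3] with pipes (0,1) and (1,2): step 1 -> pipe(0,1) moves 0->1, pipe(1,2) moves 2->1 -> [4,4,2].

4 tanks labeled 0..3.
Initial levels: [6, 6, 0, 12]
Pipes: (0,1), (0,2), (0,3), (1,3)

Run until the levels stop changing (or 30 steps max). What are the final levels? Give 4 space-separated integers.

Answer: 6 5 6 7

Derivation:
Step 1: flows [0=1,0->2,3->0,3->1] -> levels [6 7 1 10]
Step 2: flows [1->0,0->2,3->0,3->1] -> levels [7 7 2 8]
Step 3: flows [0=1,0->2,3->0,3->1] -> levels [7 8 3 6]
Step 4: flows [1->0,0->2,0->3,1->3] -> levels [6 6 4 8]
Step 5: flows [0=1,0->2,3->0,3->1] -> levels [6 7 5 6]
Step 6: flows [1->0,0->2,0=3,1->3] -> levels [6 5 6 7]
Step 7: flows [0->1,0=2,3->0,3->1] -> levels [6 7 6 5]
Step 8: flows [1->0,0=2,0->3,1->3] -> levels [6 5 6 7]
  -> period-2 cycle: step 8 state = step 6 state; never stabilizes
  -> state at step 30: (30-6) mod 2 = 0, same as step 6 -> [6 5 6 7]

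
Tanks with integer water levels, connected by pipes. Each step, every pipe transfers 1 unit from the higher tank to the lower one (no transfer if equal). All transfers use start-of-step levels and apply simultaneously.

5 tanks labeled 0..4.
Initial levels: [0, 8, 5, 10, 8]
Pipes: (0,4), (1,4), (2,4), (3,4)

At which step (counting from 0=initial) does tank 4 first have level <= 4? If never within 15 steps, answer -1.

Step 1: flows [4->0,1=4,4->2,3->4] -> levels [1 8 6 9 7]
Step 2: flows [4->0,1->4,4->2,3->4] -> levels [2 7 7 8 7]
Step 3: flows [4->0,1=4,2=4,3->4] -> levels [3 7 7 7 7]
Step 4: flows [4->0,1=4,2=4,3=4] -> levels [4 7 7 7 6]
Step 5: flows [4->0,1->4,2->4,3->4] -> levels [5 6 6 6 8]
Step 6: flows [4->0,4->1,4->2,4->3] -> levels [6 7 7 7 4]
Tank 4 first reaches <=4 at step 6

Answer: 6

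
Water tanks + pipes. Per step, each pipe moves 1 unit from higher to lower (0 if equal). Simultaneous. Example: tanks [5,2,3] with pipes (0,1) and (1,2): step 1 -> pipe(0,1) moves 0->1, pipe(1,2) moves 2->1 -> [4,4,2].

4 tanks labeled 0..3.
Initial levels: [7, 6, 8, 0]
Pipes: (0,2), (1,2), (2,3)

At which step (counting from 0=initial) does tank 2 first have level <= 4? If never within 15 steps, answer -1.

Step 1: flows [2->0,2->1,2->3] -> levels [8 7 5 1]
Step 2: flows [0->2,1->2,2->3] -> levels [7 6 6 2]
Step 3: flows [0->2,1=2,2->3] -> levels [6 6 6 3]
Step 4: flows [0=2,1=2,2->3] -> levels [6 6 5 4]
Step 5: flows [0->2,1->2,2->3] -> levels [5 5 6 5]
Step 6: flows [2->0,2->1,2->3] -> levels [6 6 3 6]
Tank 2 first reaches <=4 at step 6

Answer: 6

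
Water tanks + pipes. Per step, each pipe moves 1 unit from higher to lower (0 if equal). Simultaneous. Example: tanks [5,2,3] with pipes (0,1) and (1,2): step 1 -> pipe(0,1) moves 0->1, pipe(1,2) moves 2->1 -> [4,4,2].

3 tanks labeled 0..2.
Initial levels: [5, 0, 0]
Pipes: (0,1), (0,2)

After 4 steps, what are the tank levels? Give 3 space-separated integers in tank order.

Answer: 1 2 2

Derivation:
Step 1: flows [0->1,0->2] -> levels [3 1 1]
Step 2: flows [0->1,0->2] -> levels [1 2 2]
Step 3: flows [1->0,2->0] -> levels [3 1 1]
  -> period-2 cycle: step 3 state = step 1 state
  -> state at step 4: (4-1) mod 2 = 1, same as step 2 -> [1 2 2]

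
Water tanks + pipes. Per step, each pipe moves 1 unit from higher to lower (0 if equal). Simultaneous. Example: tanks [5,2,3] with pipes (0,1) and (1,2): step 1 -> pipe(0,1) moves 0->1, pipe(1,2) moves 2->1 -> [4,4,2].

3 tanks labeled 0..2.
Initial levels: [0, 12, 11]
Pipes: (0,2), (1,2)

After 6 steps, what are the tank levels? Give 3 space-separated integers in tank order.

Answer: 6 9 8

Derivation:
Step 1: flows [2->0,1->2] -> levels [1 11 11]
Step 2: flows [2->0,1=2] -> levels [2 11 10]
Step 3: flows [2->0,1->2] -> levels [3 10 10]
Step 4: flows [2->0,1=2] -> levels [4 10 9]
Step 5: flows [2->0,1->2] -> levels [5 9 9]
Step 6: flows [2->0,1=2] -> levels [6 9 8]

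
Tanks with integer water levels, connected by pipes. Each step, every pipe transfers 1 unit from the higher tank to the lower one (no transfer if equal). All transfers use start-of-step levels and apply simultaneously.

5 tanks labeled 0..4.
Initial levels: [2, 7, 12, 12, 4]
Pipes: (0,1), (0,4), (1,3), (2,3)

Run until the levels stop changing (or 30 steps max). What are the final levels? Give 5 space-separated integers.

Answer: 6 9 8 7 7

Derivation:
Step 1: flows [1->0,4->0,3->1,2=3] -> levels [4 7 12 11 3]
Step 2: flows [1->0,0->4,3->1,2->3] -> levels [4 7 11 11 4]
Step 3: flows [1->0,0=4,3->1,2=3] -> levels [5 7 11 10 4]
Step 4: flows [1->0,0->4,3->1,2->3] -> levels [5 7 10 10 5]
Step 5: flows [1->0,0=4,3->1,2=3] -> levels [6 7 10 9 5]
Step 6: flows [1->0,0->4,3->1,2->3] -> levels [6 7 9 9 6]
Step 7: flows [1->0,0=4,3->1,2=3] -> levels [7 7 9 8 6]
Step 8: flows [0=1,0->4,3->1,2->3] -> levels [6 8 8 8 7]
Step 9: flows [1->0,4->0,1=3,2=3] -> levels [8 7 8 8 6]
Step 10: flows [0->1,0->4,3->1,2=3] -> levels [6 9 8 7 7]
Step 11: flows [1->0,4->0,1->3,2->3] -> levels [8 7 7 9 6]
Step 12: flows [0->1,0->4,3->1,3->2] -> levels [6 9 8 7 7]
  -> period-2 cycle: step 12 state = step 10 state; never stabilizes
  -> state at step 30: (30-10) mod 2 = 0, same as step 10 -> [6 9 8 7 7]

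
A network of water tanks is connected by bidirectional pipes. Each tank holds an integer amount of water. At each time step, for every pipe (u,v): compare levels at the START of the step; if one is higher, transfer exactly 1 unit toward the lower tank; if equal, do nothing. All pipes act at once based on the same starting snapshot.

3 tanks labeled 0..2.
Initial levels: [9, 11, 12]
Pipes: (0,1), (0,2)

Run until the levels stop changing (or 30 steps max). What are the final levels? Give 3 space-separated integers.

Answer: 10 11 11

Derivation:
Step 1: flows [1->0,2->0] -> levels [11 10 11]
Step 2: flows [0->1,0=2] -> levels [10 11 11]
Step 3: flows [1->0,2->0] -> levels [12 10 10]
Step 4: flows [0->1,0->2] -> levels [10 11 11]
  -> period-2 cycle: step 4 state = step 2 state; never stabilizes
  -> state at step 30: (30-2) mod 2 = 0, same as step 2 -> [10 11 11]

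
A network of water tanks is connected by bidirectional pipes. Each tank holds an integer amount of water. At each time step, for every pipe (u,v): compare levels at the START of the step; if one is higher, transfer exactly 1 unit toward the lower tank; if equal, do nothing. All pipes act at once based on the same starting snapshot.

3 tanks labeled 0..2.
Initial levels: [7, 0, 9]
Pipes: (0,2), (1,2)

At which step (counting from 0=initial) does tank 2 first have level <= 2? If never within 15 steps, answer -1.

Answer: -1

Derivation:
Step 1: flows [2->0,2->1] -> levels [8 1 7]
Step 2: flows [0->2,2->1] -> levels [7 2 7]
Step 3: flows [0=2,2->1] -> levels [7 3 6]
Step 4: flows [0->2,2->1] -> levels [6 4 6]
Step 5: flows [0=2,2->1] -> levels [6 5 5]
Step 6: flows [0->2,1=2] -> levels [5 5 6]
Step 7: flows [2->0,2->1] -> levels [6 6 4]
Step 8: flows [0->2,1->2] -> levels [5 5 6]
  -> period-2 cycle (repeats step 6); tank 2 never drops to <=2
Tank 2 never reaches <=2 within 15 steps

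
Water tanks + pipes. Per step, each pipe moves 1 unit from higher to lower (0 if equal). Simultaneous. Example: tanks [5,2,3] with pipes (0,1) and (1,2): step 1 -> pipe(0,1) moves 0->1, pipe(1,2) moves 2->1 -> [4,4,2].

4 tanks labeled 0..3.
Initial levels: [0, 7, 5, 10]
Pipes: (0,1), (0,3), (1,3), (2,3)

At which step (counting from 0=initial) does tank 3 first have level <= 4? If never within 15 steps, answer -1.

Answer: 6

Derivation:
Step 1: flows [1->0,3->0,3->1,3->2] -> levels [2 7 6 7]
Step 2: flows [1->0,3->0,1=3,3->2] -> levels [4 6 7 5]
Step 3: flows [1->0,3->0,1->3,2->3] -> levels [6 4 6 6]
Step 4: flows [0->1,0=3,3->1,2=3] -> levels [5 6 6 5]
Step 5: flows [1->0,0=3,1->3,2->3] -> levels [6 4 5 7]
Step 6: flows [0->1,3->0,3->1,3->2] -> levels [6 6 6 4]
Tank 3 first reaches <=4 at step 6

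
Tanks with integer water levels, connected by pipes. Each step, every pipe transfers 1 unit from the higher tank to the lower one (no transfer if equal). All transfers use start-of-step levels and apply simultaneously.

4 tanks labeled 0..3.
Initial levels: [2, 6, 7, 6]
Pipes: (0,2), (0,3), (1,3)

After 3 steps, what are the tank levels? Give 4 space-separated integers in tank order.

Answer: 4 5 6 6

Derivation:
Step 1: flows [2->0,3->0,1=3] -> levels [4 6 6 5]
Step 2: flows [2->0,3->0,1->3] -> levels [6 5 5 5]
Step 3: flows [0->2,0->3,1=3] -> levels [4 5 6 6]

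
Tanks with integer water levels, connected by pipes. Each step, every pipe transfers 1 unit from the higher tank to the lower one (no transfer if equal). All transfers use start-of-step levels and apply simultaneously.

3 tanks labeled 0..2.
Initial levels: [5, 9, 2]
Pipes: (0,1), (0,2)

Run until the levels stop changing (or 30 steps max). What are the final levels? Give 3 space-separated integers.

Step 1: flows [1->0,0->2] -> levels [5 8 3]
Step 2: flows [1->0,0->2] -> levels [5 7 4]
Step 3: flows [1->0,0->2] -> levels [5 6 5]
Step 4: flows [1->0,0=2] -> levels [6 5 5]
Step 5: flows [0->1,0->2] -> levels [4 6 6]
Step 6: flows [1->0,2->0] -> levels [6 5 5]
  -> period-2 cycle: step 6 state = step 4 state; never stabilizes
  -> state at step 30: (30-4) mod 2 = 0, same as step 4 -> [6 5 5]

Answer: 6 5 5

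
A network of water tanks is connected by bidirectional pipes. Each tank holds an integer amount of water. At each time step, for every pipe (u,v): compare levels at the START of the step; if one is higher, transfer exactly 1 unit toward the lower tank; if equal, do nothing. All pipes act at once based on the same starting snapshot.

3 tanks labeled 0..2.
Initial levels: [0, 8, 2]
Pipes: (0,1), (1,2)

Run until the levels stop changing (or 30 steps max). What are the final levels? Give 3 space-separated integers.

Step 1: flows [1->0,1->2] -> levels [1 6 3]
Step 2: flows [1->0,1->2] -> levels [2 4 4]
Step 3: flows [1->0,1=2] -> levels [3 3 4]
Step 4: flows [0=1,2->1] -> levels [3 4 3]
Step 5: flows [1->0,1->2] -> levels [4 2 4]
Step 6: flows [0->1,2->1] -> levels [3 4 3]
  -> period-2 cycle: step 6 state = step 4 state; never stabilizes
  -> state at step 30: (30-4) mod 2 = 0, same as step 4 -> [3 4 3]

Answer: 3 4 3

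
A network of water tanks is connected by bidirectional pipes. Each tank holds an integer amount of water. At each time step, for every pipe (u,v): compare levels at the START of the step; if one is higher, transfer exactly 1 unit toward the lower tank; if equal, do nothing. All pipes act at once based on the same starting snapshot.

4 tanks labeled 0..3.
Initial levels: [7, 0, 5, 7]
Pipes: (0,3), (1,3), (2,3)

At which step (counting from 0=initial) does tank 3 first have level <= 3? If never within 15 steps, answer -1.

Answer: -1

Derivation:
Step 1: flows [0=3,3->1,3->2] -> levels [7 1 6 5]
Step 2: flows [0->3,3->1,2->3] -> levels [6 2 5 6]
Step 3: flows [0=3,3->1,3->2] -> levels [6 3 6 4]
Step 4: flows [0->3,3->1,2->3] -> levels [5 4 5 5]
Step 5: flows [0=3,3->1,2=3] -> levels [5 5 5 4]
Step 6: flows [0->3,1->3,2->3] -> levels [4 4 4 7]
Step 7: flows [3->0,3->1,3->2] -> levels [5 5 5 4]
  -> period-2 cycle (repeats step 5); tank 3 never drops to <=3
Tank 3 never reaches <=3 within 15 steps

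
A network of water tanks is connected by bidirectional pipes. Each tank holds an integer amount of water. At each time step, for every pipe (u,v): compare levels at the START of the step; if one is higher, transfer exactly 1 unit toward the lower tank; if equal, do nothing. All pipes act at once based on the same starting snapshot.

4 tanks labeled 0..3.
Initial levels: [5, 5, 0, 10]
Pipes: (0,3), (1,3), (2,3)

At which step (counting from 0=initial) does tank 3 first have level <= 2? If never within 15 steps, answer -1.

Step 1: flows [3->0,3->1,3->2] -> levels [6 6 1 7]
Step 2: flows [3->0,3->1,3->2] -> levels [7 7 2 4]
Step 3: flows [0->3,1->3,3->2] -> levels [6 6 3 5]
Step 4: flows [0->3,1->3,3->2] -> levels [5 5 4 6]
Step 5: flows [3->0,3->1,3->2] -> levels [6 6 5 3]
Step 6: flows [0->3,1->3,2->3] -> levels [5 5 4 6]
  -> period-2 cycle (repeats step 4); tank 3 never drops to <=2
Tank 3 never reaches <=2 within 15 steps

Answer: -1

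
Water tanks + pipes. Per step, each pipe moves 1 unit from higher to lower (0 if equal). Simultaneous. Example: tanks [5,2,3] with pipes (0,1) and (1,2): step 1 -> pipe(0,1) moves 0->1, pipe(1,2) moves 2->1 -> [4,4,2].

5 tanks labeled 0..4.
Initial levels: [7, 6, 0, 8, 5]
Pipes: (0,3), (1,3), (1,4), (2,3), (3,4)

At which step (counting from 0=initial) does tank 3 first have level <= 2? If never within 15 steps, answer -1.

Step 1: flows [3->0,3->1,1->4,3->2,3->4] -> levels [8 6 1 4 7]
Step 2: flows [0->3,1->3,4->1,3->2,4->3] -> levels [7 6 2 6 5]
Step 3: flows [0->3,1=3,1->4,3->2,3->4] -> levels [6 5 3 5 7]
Step 4: flows [0->3,1=3,4->1,3->2,4->3] -> levels [5 6 4 6 5]
Step 5: flows [3->0,1=3,1->4,3->2,3->4] -> levels [6 5 5 3 7]
Step 6: flows [0->3,1->3,4->1,2->3,4->3] -> levels [5 5 4 7 5]
Step 7: flows [3->0,3->1,1=4,3->2,3->4] -> levels [6 6 5 3 6]
Step 8: flows [0->3,1->3,1=4,2->3,4->3] -> levels [5 5 4 7 5]
  -> period-2 cycle (repeats step 6); tank 3 never drops to <=2
Tank 3 never reaches <=2 within 15 steps

Answer: -1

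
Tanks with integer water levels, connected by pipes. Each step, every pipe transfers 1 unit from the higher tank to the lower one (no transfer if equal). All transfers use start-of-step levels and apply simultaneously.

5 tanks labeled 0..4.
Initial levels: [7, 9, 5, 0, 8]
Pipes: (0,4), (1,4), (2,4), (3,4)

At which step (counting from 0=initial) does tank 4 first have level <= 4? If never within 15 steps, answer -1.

Answer: 5

Derivation:
Step 1: flows [4->0,1->4,4->2,4->3] -> levels [8 8 6 1 6]
Step 2: flows [0->4,1->4,2=4,4->3] -> levels [7 7 6 2 7]
Step 3: flows [0=4,1=4,4->2,4->3] -> levels [7 7 7 3 5]
Step 4: flows [0->4,1->4,2->4,4->3] -> levels [6 6 6 4 7]
Step 5: flows [4->0,4->1,4->2,4->3] -> levels [7 7 7 5 3]
Tank 4 first reaches <=4 at step 5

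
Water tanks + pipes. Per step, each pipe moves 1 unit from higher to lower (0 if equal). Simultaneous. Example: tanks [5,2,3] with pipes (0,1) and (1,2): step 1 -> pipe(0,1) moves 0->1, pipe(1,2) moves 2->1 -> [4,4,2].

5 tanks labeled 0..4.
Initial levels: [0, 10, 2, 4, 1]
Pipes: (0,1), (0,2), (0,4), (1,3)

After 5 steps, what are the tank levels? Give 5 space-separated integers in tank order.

Step 1: flows [1->0,2->0,4->0,1->3] -> levels [3 8 1 5 0]
Step 2: flows [1->0,0->2,0->4,1->3] -> levels [2 6 2 6 1]
Step 3: flows [1->0,0=2,0->4,1=3] -> levels [2 5 2 6 2]
Step 4: flows [1->0,0=2,0=4,3->1] -> levels [3 5 2 5 2]
Step 5: flows [1->0,0->2,0->4,1=3] -> levels [2 4 3 5 3]

Answer: 2 4 3 5 3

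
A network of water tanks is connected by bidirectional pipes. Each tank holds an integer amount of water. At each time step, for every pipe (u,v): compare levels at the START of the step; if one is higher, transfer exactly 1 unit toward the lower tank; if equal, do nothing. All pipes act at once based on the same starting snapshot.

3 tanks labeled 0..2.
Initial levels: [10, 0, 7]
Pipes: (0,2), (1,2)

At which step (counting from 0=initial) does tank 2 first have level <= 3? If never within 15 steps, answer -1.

Answer: -1

Derivation:
Step 1: flows [0->2,2->1] -> levels [9 1 7]
Step 2: flows [0->2,2->1] -> levels [8 2 7]
Step 3: flows [0->2,2->1] -> levels [7 3 7]
Step 4: flows [0=2,2->1] -> levels [7 4 6]
Step 5: flows [0->2,2->1] -> levels [6 5 6]
Step 6: flows [0=2,2->1] -> levels [6 6 5]
Step 7: flows [0->2,1->2] -> levels [5 5 7]
Step 8: flows [2->0,2->1] -> levels [6 6 5]
  -> period-2 cycle (repeats step 6); tank 2 never drops to <=3
Tank 2 never reaches <=3 within 15 steps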